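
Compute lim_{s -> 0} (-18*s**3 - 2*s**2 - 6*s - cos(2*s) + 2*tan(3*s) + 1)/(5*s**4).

-2/15

Substitution gives 0/0; apply L'Hôpital's rule 4 times.
After differentiating numerator and denominator 4 times the quotient is (-16*cos(2*s) + 3888*tan(3*s)^5 + 6480*tan(3*s)^3 + 2592*tan(3*s))/(120); at s = 0 this is -2/15.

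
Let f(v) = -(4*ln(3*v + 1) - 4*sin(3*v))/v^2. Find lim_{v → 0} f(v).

Substitution gives 0/0; apply L'Hôpital's rule 2 times.
After differentiating numerator and denominator 2 times the quotient is (36*sin(3*v) - 36/(3*v + 1)^2)/(-2); at v = 0 this is 18.

18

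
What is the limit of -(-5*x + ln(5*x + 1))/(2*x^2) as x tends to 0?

25/4

Direct substitution gives 0/0.
Apply L'Hôpital: lim (-5 + 5/(5*x + 1))/(-4*x), still 0/0.
After 2 applications of L'Hôpital's rule the quotient is (-25/(5*x + 1)^2)/(-4); substituting x = 0 gives 25/4.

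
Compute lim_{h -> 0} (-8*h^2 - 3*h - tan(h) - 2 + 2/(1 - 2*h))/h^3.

47/3

Substitution gives 0/0 (the numerator vanishes to order 3).
Expand each term to order h^3: the coefficient of h^3 in 2·1/(1 - 2h) is 16 and in −tan(h) is -1/3.
Lower-order terms cancel with the polynomial part, so the numerator is (47/3)·h^3 + o(h^3), and the limit is (47/3)/(1) = 47/3.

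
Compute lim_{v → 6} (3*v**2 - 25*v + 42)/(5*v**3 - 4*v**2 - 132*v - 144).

Since v = 6 makes numerator and denominator zero, (v - 6) divides both.
Cancelling it gives (3*v - 7)/(5*v^2 + 26*v + 24); now plug in v = 6 to get 11/360.

11/360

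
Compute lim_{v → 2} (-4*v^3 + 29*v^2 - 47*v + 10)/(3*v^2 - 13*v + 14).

-21

At v = 2 both the top and bottom vanish — a removable singularity. Factoring out (v - 2) from each leaves (-4*v^2 + 21*v - 5)/(3*v - 7), which at v = 2 equals -21.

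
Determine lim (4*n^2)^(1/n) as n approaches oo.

Base → ∞ and exponent → 0: an ∞^0 form.
Take logs: (1/n)·ln(4·n^2) = (ln 4 + 2·ln n)/n → 0.
So the limit is e^0 = 1.

1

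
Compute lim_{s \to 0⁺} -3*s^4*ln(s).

This is a 0·(−∞) form. Rewrite as -3·ln(s) / s^(−4) and apply L'Hôpital:
the derivative quotient is -3·(1/s) / (−4·s^(−5)) = (3/4)·s^4 → 0.

0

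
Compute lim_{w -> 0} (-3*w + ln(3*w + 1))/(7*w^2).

-9/14

Direct substitution gives 0/0.
Apply L'Hôpital: lim (-3 + 3/(3*w + 1))/(14*w), still 0/0.
After 2 applications of L'Hôpital's rule the quotient is (-9/(3*w + 1)^2)/(14); substituting w = 0 gives -9/14.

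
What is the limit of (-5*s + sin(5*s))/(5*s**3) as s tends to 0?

-25/6

Direct substitution gives 0/0.
Apply L'Hôpital: lim (5*cos(5*s) - 5)/(15*s^2), still 0/0.
Apply L'Hôpital: lim (-25*sin(5*s))/(30*s), still 0/0.
After 3 applications of L'Hôpital's rule the quotient is (-125*cos(5*s))/(30); substituting s = 0 gives -25/6.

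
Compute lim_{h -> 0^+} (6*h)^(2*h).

Base → 0⁺ and exponent → 0⁺: a 0^0 form.
Take logs: 2h·ln(6h). This is 0·(−∞); rewriting as ln(6h)/(1/(2h)) and applying L'Hôpital gives 0.
Hence the limit is e^0 = 1.

1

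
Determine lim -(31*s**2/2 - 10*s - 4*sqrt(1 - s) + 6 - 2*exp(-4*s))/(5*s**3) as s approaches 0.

-259/60

Substitution gives 0/0; apply L'Hôpital's rule 3 times.
After differentiating numerator and denominator 3 times the quotient is (128*e^(-4*s) + 3/(2*(1 - s)^(5/2)))/(-30); at s = 0 this is -259/60.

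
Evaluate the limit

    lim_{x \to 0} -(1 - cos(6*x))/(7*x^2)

-18/7

Substitution gives 0/0.
Use (1 − cos u)/u² → 1/2 with u = 6x: the limit is 6²/(2·(-7)) = -18/7.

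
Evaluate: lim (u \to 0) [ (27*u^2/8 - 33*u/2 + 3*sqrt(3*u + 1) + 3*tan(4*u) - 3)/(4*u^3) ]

Substitution gives 0/0 (the numerator vanishes to order 3).
Expand each term to order u^3: the coefficient of u^3 in 3·tan(4u) is 64 and in 3·√(1 + 3u) is 81/16.
Lower-order terms cancel with the polynomial part, so the numerator is (1105/16)·u^3 + o(u^3), and the limit is (1105/16)/(4) = 1105/64.

1105/64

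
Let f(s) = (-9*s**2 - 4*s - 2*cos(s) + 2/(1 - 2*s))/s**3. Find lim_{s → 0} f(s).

Substitution gives 0/0; apply L'Hôpital's rule 3 times.
After differentiating numerator and denominator 3 times the quotient is (-2*sin(s) + 96/(2*s - 1)^4)/(6); at s = 0 this is 16.

16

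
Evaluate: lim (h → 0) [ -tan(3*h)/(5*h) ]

-3/5

Substitution gives 0/0.
Since tan(u)/u → 1 as u → 0, tan(3h)/(3h) → 1 and the limit is 3/(-5) = -3/5.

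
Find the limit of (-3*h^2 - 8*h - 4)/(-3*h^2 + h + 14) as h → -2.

4/13

Since h = -2 makes numerator and denominator zero, (h + 2) divides both.
Cancelling it gives (-3*h - 2)/(7 - 3*h); now plug in h = -2 to get 4/13.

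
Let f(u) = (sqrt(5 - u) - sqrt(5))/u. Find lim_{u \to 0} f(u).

-√(5)/10

Substitution gives 0/0. Multiply numerator and denominator by the conjugate √(5 - u) + √5.
The numerator becomes (5 - u) − 5 = -u, so the expression simplifies to -1/(√(5 - u) + √5).
Letting u → 0 gives -1/(2√5) = -√(5)/10.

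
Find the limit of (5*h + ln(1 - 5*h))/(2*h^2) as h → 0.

-25/4

Direct substitution gives 0/0.
Apply L'Hôpital: lim (5 - 5/(1 - 5*h))/(4*h), still 0/0.
After 2 applications of L'Hôpital's rule the quotient is (-25/(1 - 5*h)^2)/(4); substituting h = 0 gives -25/4.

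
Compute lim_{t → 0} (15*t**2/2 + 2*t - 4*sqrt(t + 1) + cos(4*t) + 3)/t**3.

-1/4

Substitution gives 0/0; apply L'Hôpital's rule 3 times.
After differentiating numerator and denominator 3 times the quotient is (64*sin(4*t) - 3/(2*(t + 1)^(5/2)))/(6); at t = 0 this is -1/4.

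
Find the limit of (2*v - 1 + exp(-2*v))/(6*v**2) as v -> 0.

Direct substitution gives 0/0.
Apply L'Hôpital: lim (2 - 2*e^(-2*v))/(12*v), still 0/0.
After 2 applications of L'Hôpital's rule the quotient is (4*e^(-2*v))/(12); substituting v = 0 gives 1/3.

1/3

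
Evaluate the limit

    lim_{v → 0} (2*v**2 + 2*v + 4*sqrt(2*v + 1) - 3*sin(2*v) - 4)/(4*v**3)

Substitution gives 0/0; apply L'Hôpital's rule 3 times.
After differentiating numerator and denominator 3 times the quotient is (24*cos(2*v) + 12/(2*v + 1)^(5/2))/(24); at v = 0 this is 3/2.

3/2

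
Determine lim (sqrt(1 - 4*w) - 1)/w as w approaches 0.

-2

Substitution gives 0/0. Multiply numerator and denominator by the conjugate √(1 - 4w) + √1.
The numerator becomes (1 - 4w) − 1 = -4w, so the expression simplifies to -4/(√(1 - 4w) + √1).
Letting w → 0 gives -4/(2√1) = -2.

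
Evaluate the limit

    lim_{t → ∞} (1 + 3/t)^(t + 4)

Let L be the limit and take ln: ln L = lim (t + 4)·ln(1 + 3/t) = lim (t + 4)·(3/t + O(1/t²)) = 3.
Hence L = e^(3).

e^(3)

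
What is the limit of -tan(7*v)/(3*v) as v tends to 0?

-7/3

Substitution gives 0/0.
Since tan(u)/u → 1 as u → 0, tan(7v)/(7v) → 1 and the limit is 7/(-3) = -7/3.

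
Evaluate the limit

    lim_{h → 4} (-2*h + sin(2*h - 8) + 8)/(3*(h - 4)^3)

Direct substitution gives 0/0.
Apply L'Hôpital: lim (2*cos(2*h - 8) - 2)/(9*(h - 4)^2), still 0/0.
Apply L'Hôpital: lim (-4*sin(2*h - 8))/(18*h - 72), still 0/0.
After 3 applications of L'Hôpital's rule the quotient is (-8*cos(2*h - 8))/(18); substituting h = 4 gives -4/9.

-4/9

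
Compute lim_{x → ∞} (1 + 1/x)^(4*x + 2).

e^(4)

Let L be the limit and take ln: ln L = lim (4x + 2)·ln(1 + 1/x) = lim (4x + 2)·(1/x + O(1/x²)) = 4.
Hence L = e^(4).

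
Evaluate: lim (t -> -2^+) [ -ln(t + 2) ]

As t → -2⁺, t + 2 → 0⁺ and ln(t + 2) → −∞.
Multiplying by -1 gives ∞.

∞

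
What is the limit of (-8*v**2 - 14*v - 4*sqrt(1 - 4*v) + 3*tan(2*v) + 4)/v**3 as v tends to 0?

Substitution gives 0/0 (the numerator vanishes to order 3).
Expand each term to order v^3: the coefficient of v^3 in 3·tan(2v) is 8 and in -4·√(1 - 4v) is 16.
Lower-order terms cancel with the polynomial part, so the numerator is (24)·v^3 + o(v^3), and the limit is (24)/(1) = 24.

24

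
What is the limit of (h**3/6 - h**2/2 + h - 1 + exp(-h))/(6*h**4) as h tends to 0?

1/144

Direct substitution gives 0/0.
Apply L'Hôpital: lim (h^2/2 - h + 1 - e^(-h))/(24*h^3), still 0/0.
Apply L'Hôpital: lim (h - 1 + e^(-h))/(72*h^2), still 0/0.
Apply L'Hôpital: lim (1 - e^(-h))/(144*h), still 0/0.
After 4 applications of L'Hôpital's rule the quotient is (e^(-h))/(144); substituting h = 0 gives 1/144.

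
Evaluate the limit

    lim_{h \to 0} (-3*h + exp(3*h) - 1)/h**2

9/2

Direct substitution gives 0/0.
Apply L'Hôpital: lim (3*e^(3*h) - 3)/(2*h), still 0/0.
After 2 applications of L'Hôpital's rule the quotient is (9*e^(3*h))/(2); substituting h = 0 gives 9/2.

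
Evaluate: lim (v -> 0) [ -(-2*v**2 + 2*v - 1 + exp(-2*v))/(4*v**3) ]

Direct substitution gives 0/0.
Apply L'Hôpital: lim (-4*v + 2 - 2*e^(-2*v))/(-12*v^2), still 0/0.
Apply L'Hôpital: lim (-4 + 4*e^(-2*v))/(-24*v), still 0/0.
After 3 applications of L'Hôpital's rule the quotient is (-8*e^(-2*v))/(-24); substituting v = 0 gives 1/3.

1/3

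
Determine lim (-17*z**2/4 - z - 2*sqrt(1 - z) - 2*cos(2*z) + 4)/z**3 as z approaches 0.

Substitution gives 0/0; apply L'Hôpital's rule 3 times.
After differentiating numerator and denominator 3 times the quotient is (-16*sin(2*z) + 3/(4*(1 - z)^(5/2)))/(6); at z = 0 this is 1/8.

1/8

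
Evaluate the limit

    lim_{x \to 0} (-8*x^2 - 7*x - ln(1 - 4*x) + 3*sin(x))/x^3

Substitution gives 0/0; apply L'Hôpital's rule 3 times.
After differentiating numerator and denominator 3 times the quotient is (-3*cos(x) - 128/(4*x - 1)^3)/(6); at x = 0 this is 125/6.

125/6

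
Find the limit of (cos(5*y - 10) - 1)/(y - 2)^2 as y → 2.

Direct substitution gives 0/0.
Apply L'Hôpital: lim (-5*sin(5*y - 10))/(2*y - 4), still 0/0.
After 2 applications of L'Hôpital's rule the quotient is (-25*cos(5*y - 10))/(2); substituting y = 2 gives -25/2.

-25/2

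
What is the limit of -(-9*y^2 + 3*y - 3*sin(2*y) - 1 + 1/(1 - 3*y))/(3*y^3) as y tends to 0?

-31/3

Substitution gives 0/0; apply L'Hôpital's rule 3 times.
After differentiating numerator and denominator 3 times the quotient is (24*cos(2*y) + 162/(3*y - 1)^4)/(-18); at y = 0 this is -31/3.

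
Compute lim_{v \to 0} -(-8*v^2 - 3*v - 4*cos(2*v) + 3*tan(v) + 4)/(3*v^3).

Substitution gives 0/0 (the numerator vanishes to order 3).
Expand each term to order v^3: the coefficient of v^3 in 3·tan(v) is 1 and in -4·cos(2v) is 0.
Lower-order terms cancel with the polynomial part, so the numerator is (1)·v^3 + o(v^3), and the limit is (1)/(-3) = -1/3.

-1/3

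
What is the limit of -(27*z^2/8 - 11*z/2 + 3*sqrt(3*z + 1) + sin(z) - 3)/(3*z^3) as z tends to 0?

Substitution gives 0/0; apply L'Hôpital's rule 3 times.
After differentiating numerator and denominator 3 times the quotient is (-cos(z) + 243/(8*(3*z + 1)^(5/2)))/(-18); at z = 0 this is -235/144.

-235/144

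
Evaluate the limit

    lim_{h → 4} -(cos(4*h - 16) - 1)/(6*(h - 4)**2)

Direct substitution gives 0/0.
Apply L'Hôpital: lim (-4*sin(4*h - 16))/(48 - 12*h), still 0/0.
After 2 applications of L'Hôpital's rule the quotient is (-16*cos(4*h - 16))/(-12); substituting h = 4 gives 4/3.

4/3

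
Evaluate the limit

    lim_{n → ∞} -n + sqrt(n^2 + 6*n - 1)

This has the form ∞ − ∞. Multiply and divide by the conjugate √(n^2 + 6*n - 1) + n.
That gives (6n - 1) / (√(n^2 + 6*n - 1) + n).
Divide numerator and denominator by n: the limit is 6/(2·1) = 3.

3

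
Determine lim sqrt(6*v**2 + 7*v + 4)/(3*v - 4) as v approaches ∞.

For large |v|, √(6*v^2 + 7*v + 4) ≈ √6·|v| and the denominator ≈ 3v.
Since v → +∞, |v| = v, giving √6/(3) = √(6)/3.

√(6)/3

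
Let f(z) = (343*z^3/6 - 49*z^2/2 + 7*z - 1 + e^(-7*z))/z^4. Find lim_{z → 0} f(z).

Direct substitution gives 0/0.
Apply L'Hôpital: lim (343*z^2/2 - 49*z + 7 - 7*e^(-7*z))/(4*z^3), still 0/0.
Apply L'Hôpital: lim (343*z - 49 + 49*e^(-7*z))/(12*z^2), still 0/0.
Apply L'Hôpital: lim (343 - 343*e^(-7*z))/(24*z), still 0/0.
After 4 applications of L'Hôpital's rule the quotient is (2401*e^(-7*z))/(24); substituting z = 0 gives 2401/24.

2401/24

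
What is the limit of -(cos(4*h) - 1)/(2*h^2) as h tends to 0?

4

Direct substitution gives 0/0.
Apply L'Hôpital: lim (-4*sin(4*h))/(-4*h), still 0/0.
After 2 applications of L'Hôpital's rule the quotient is (-16*cos(4*h))/(-4); substituting h = 0 gives 4.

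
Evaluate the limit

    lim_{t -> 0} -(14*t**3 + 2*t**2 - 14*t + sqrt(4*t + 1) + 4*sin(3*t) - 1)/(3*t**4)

10/3

Substitution gives 0/0; apply L'Hôpital's rule 4 times.
After differentiating numerator and denominator 4 times the quotient is (324*sin(3*t) - 240/(4*t + 1)^(7/2))/(-72); at t = 0 this is 10/3.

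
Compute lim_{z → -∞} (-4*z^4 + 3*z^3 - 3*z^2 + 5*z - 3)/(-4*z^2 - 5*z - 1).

∞

The numerator has higher degree (4 > 2); the quotient behaves like (-4/(-4))·z^2 for large |z|.
As z → −∞ this diverges to ∞.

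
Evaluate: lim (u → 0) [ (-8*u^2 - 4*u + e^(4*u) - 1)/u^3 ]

32/3

Direct substitution gives 0/0.
Apply L'Hôpital: lim (-16*u + 4*e^(4*u) - 4)/(3*u^2), still 0/0.
Apply L'Hôpital: lim (16*e^(4*u) - 16)/(6*u), still 0/0.
After 3 applications of L'Hôpital's rule the quotient is (64*e^(4*u))/(6); substituting u = 0 gives 32/3.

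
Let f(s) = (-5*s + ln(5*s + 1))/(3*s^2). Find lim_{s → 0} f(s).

Direct substitution gives 0/0.
Apply L'Hôpital: lim (-5 + 5/(5*s + 1))/(6*s), still 0/0.
After 2 applications of L'Hôpital's rule the quotient is (-25/(5*s + 1)^2)/(6); substituting s = 0 gives -25/6.

-25/6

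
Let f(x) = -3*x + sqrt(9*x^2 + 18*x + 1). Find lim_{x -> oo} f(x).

3

An ∞ − ∞ form. Rationalising with the conjugate, the difference becomes (18x + 1) / (√(9*x^2 + 18*x + 1) + 3x).
For large x the denominator behaves like 2·3x, so the quotient tends to 18/6 = 3.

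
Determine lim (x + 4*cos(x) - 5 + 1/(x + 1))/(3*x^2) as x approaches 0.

-1/3

Substitution gives 0/0; apply L'Hôpital's rule 2 times.
After differentiating numerator and denominator 2 times the quotient is (-4*cos(x) + 2/(x + 1)^3)/(6); at x = 0 this is -1/3.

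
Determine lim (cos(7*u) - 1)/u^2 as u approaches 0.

-49/2

Direct substitution gives 0/0.
Apply L'Hôpital: lim (-7*sin(7*u))/(2*u), still 0/0.
After 2 applications of L'Hôpital's rule the quotient is (-49*cos(7*u))/(2); substituting u = 0 gives -49/2.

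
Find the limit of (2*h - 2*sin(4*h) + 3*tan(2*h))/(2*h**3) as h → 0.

Substitution gives 0/0; apply L'Hôpital's rule 3 times.
After differentiating numerator and denominator 3 times the quotient is (128*cos(4*h) + 144*tan(2*h)^4 + 192*tan(2*h)^2 + 48)/(12); at h = 0 this is 44/3.

44/3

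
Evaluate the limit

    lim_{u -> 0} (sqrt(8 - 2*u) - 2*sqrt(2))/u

-√(2)/4

Substitution gives 0/0. Multiply numerator and denominator by the conjugate √(8 - 2u) + √8.
The numerator becomes (8 - 2u) − 8 = -2u, so the expression simplifies to -2/(√(8 - 2u) + √8).
Letting u → 0 gives -2/(2√8) = -√(2)/4.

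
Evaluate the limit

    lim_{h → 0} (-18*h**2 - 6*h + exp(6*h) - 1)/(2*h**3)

18

Direct substitution gives 0/0.
Apply L'Hôpital: lim (-36*h + 6*e^(6*h) - 6)/(6*h^2), still 0/0.
Apply L'Hôpital: lim (36*e^(6*h) - 36)/(12*h), still 0/0.
After 3 applications of L'Hôpital's rule the quotient is (216*e^(6*h))/(12); substituting h = 0 gives 18.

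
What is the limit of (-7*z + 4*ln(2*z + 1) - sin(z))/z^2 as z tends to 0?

-8

Substitution gives 0/0; apply L'Hôpital's rule 2 times.
After differentiating numerator and denominator 2 times the quotient is (sin(z) - 16/(2*z + 1)^2)/(2); at z = 0 this is -8.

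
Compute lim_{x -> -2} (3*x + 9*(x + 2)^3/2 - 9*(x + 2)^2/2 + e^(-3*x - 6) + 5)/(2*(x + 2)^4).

27/16

Direct substitution gives 0/0.
Apply L'Hôpital: lim (-9*x + 27*(x + 2)^2/2 - 3*e^(-3*x - 6) - 15)/(8*(x + 2)^3), still 0/0.
Apply L'Hôpital: lim (27*x + 9*e^(-3*x - 6) + 45)/(24*(x + 2)^2), still 0/0.
Apply L'Hôpital: lim (27 - 27*e^(-3*x - 6))/(48*x + 96), still 0/0.
After 4 applications of L'Hôpital's rule the quotient is (81*e^(-3*x - 6))/(48); substituting x = -2 gives 27/16.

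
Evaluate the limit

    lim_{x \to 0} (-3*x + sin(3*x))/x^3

-9/2

Direct substitution gives 0/0.
Apply L'Hôpital: lim (3*cos(3*x) - 3)/(3*x^2), still 0/0.
Apply L'Hôpital: lim (-9*sin(3*x))/(6*x), still 0/0.
After 3 applications of L'Hôpital's rule the quotient is (-27*cos(3*x))/(6); substituting x = 0 gives -9/2.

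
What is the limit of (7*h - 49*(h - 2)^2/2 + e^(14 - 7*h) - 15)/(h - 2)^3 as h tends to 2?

-343/6

Direct substitution gives 0/0.
Apply L'Hôpital: lim (-49*h - 7*e^(14 - 7*h) + 105)/(3*(h - 2)^2), still 0/0.
Apply L'Hôpital: lim (49*e^(14 - 7*h) - 49)/(6*h - 12), still 0/0.
After 3 applications of L'Hôpital's rule the quotient is (-343*e^(14 - 7*h))/(6); substituting h = 2 gives -343/6.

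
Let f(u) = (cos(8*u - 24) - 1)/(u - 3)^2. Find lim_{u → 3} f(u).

-32

Direct substitution gives 0/0.
Apply L'Hôpital: lim (-8*sin(8*u - 24))/(2*u - 6), still 0/0.
After 2 applications of L'Hôpital's rule the quotient is (-64*cos(8*u - 24))/(2); substituting u = 3 gives -32.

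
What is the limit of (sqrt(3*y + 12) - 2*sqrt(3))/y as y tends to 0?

√(3)/4

Substitution gives 0/0. Multiply numerator and denominator by the conjugate √(12 + 3y) + √12.
The numerator becomes (12 + 3y) − 12 = 3y, so the expression simplifies to 3/(√(12 + 3y) + √12).
Letting y → 0 gives 3/(2√12) = √(3)/4.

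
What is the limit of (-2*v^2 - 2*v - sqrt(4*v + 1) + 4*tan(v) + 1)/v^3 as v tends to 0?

Substitution gives 0/0; apply L'Hôpital's rule 3 times.
After differentiating numerator and denominator 3 times the quotient is (24*tan(v)^2/cos(v)^2 + 8/cos(v)^2 - 24/(4*v + 1)^(5/2))/(6); at v = 0 this is -8/3.

-8/3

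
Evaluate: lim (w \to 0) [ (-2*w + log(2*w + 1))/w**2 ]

-2

Direct substitution gives 0/0.
Apply L'Hôpital: lim (-2 + 2/(2*w + 1))/(2*w), still 0/0.
After 2 applications of L'Hôpital's rule the quotient is (-4/(2*w + 1)^2)/(2); substituting w = 0 gives -2.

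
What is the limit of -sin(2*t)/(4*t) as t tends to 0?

-1/2

Substitution gives 0/0.
Write it as (2/(-4))·sin(2t)/(2t); since sin(u)/u → 1, the limit is -1/2.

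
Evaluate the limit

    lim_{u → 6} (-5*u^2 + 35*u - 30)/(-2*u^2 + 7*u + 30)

25/17

At u = 6 both the top and bottom vanish — a removable singularity. Factoring out (u - 6) from each leaves (5 - 5*u)/(-2*u - 5), which at u = 6 equals 25/17.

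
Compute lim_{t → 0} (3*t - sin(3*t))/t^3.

9/2

Direct substitution gives 0/0.
Apply L'Hôpital: lim (3 - 3*cos(3*t))/(3*t^2), still 0/0.
Apply L'Hôpital: lim (9*sin(3*t))/(6*t), still 0/0.
After 3 applications of L'Hôpital's rule the quotient is (27*cos(3*t))/(6); substituting t = 0 gives 9/2.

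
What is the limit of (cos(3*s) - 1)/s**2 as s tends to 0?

Direct substitution gives 0/0.
Apply L'Hôpital: lim (-3*sin(3*s))/(2*s), still 0/0.
After 2 applications of L'Hôpital's rule the quotient is (-9*cos(3*s))/(2); substituting s = 0 gives -9/2.

-9/2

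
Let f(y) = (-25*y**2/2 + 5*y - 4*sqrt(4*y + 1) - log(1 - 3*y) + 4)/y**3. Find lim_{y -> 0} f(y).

-7

Substitution gives 0/0 (the numerator vanishes to order 3).
Expand each term to order y^3: the coefficient of y^3 in -4·√(1 + 4y) is -16 and in −ln(1 - 3y) is 9.
Lower-order terms cancel with the polynomial part, so the numerator is (-7)·y^3 + o(y^3), and the limit is (-7)/(1) = -7.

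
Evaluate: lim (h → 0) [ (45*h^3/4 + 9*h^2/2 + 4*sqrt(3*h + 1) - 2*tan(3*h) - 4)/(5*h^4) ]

Substitution gives 0/0; apply L'Hôpital's rule 4 times.
After differentiating numerator and denominator 4 times the quotient is (1296*tan(3*h)/cos(3*h)^2 - 3888*tan(3*h)/cos(3*h)^4 - 1215/(4*(3*h + 1)^(7/2)))/(120); at h = 0 this is -81/32.

-81/32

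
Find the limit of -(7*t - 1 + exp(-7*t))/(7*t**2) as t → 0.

-7/2

Direct substitution gives 0/0.
Apply L'Hôpital: lim (7 - 7*e^(-7*t))/(-14*t), still 0/0.
After 2 applications of L'Hôpital's rule the quotient is (49*e^(-7*t))/(-14); substituting t = 0 gives -7/2.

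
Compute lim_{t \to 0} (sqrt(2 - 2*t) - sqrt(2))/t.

A 0/0 form; rationalise with √(2 - 2t) + √2. This collapses the numerator to -2t, leaving -2/(√(2 - 2t) + √2) → -2/(2√2) = -√(2)/2.

-√(2)/2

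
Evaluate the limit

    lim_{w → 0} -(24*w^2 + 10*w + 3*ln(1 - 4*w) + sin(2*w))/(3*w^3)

Substitution gives 0/0 (the numerator vanishes to order 3).
Expand each term to order w^3: the coefficient of w^3 in sin(2w) is -4/3 and in 3·ln(1 - 4w) is -64.
Lower-order terms cancel with the polynomial part, so the numerator is (-196/3)·w^3 + o(w^3), and the limit is (-196/3)/(-3) = 196/9.

196/9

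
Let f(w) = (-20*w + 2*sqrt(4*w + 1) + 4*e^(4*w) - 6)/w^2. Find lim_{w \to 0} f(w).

Substitution gives 0/0; apply L'Hôpital's rule 2 times.
After differentiating numerator and denominator 2 times the quotient is (64*e^(4*w) - 8/(4*w + 1)^(3/2))/(2); at w = 0 this is 28.

28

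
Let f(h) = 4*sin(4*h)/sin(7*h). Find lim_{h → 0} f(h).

Substitution gives 0/0.
Divide numerator and denominator by h: sin(4h)/h → 4 and sin(7h)/h → 7, so the limit is 4·4/7 = 16/7.

16/7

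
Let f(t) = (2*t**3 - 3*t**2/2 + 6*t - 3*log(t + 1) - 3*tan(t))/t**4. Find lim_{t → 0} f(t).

Substitution gives 0/0; apply L'Hôpital's rule 4 times.
After differentiating numerator and denominator 4 times the quotient is (24*tan(t)/cos(t)^2 - 72*tan(t)/cos(t)^4 + 18/(t + 1)^4)/(24); at t = 0 this is 3/4.

3/4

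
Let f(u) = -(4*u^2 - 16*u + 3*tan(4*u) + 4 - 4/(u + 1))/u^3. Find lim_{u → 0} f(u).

Substitution gives 0/0 (the numerator vanishes to order 3).
Expand each term to order u^3: the coefficient of u^3 in 3·tan(4u) is 64 and in -4·1/(1 + u) is 4.
Lower-order terms cancel with the polynomial part, so the numerator is (68)·u^3 + o(u^3), and the limit is (68)/(-1) = -68.

-68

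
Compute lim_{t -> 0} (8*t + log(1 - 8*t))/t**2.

-32

Direct substitution gives 0/0.
Apply L'Hôpital: lim (8 - 8/(1 - 8*t))/(2*t), still 0/0.
After 2 applications of L'Hôpital's rule the quotient is (-64/(1 - 8*t)^2)/(2); substituting t = 0 gives -32.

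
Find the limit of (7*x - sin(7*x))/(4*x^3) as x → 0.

343/24

Direct substitution gives 0/0.
Apply L'Hôpital: lim (7 - 7*cos(7*x))/(12*x^2), still 0/0.
Apply L'Hôpital: lim (49*sin(7*x))/(24*x), still 0/0.
After 3 applications of L'Hôpital's rule the quotient is (343*cos(7*x))/(24); substituting x = 0 gives 343/24.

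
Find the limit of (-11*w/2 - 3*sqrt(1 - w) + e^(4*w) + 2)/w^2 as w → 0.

67/8

Substitution gives 0/0 (the numerator vanishes to order 2).
Expand each term to order w^2: the coefficient of w^2 in -3·√(1 - w) is 3/8 and in e^(4w) is 8.
Lower-order terms cancel with the polynomial part, so the numerator is (67/8)·w^2 + o(w^2), and the limit is (67/8)/(1) = 67/8.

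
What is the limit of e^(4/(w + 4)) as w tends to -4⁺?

As w → -4⁺, 4/(w + 4) → +∞, so e^(4/(w + 4)) → ∞.

∞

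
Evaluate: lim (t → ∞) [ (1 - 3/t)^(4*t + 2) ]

e^(-12)

Let L be the limit and take ln: ln L = lim (4t + 2)·ln(1 - 3/t) = lim (4t + 2)·(-3/t + O(1/t²)) = -12.
Hence L = e^(-12).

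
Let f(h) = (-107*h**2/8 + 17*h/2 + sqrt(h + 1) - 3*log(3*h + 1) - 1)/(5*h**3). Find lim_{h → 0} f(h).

Substitution gives 0/0 (the numerator vanishes to order 3).
Expand each term to order h^3: the coefficient of h^3 in -3·ln(1 + 3h) is -27 and in √(1 + h) is 1/16.
Lower-order terms cancel with the polynomial part, so the numerator is (-431/16)·h^3 + o(h^3), and the limit is (-431/16)/(5) = -431/80.

-431/80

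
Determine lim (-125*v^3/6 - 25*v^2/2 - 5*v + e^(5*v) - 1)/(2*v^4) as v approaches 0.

625/48

Direct substitution gives 0/0.
Apply L'Hôpital: lim (-125*v^2/2 - 25*v + 5*e^(5*v) - 5)/(8*v^3), still 0/0.
Apply L'Hôpital: lim (-125*v + 25*e^(5*v) - 25)/(24*v^2), still 0/0.
Apply L'Hôpital: lim (125*e^(5*v) - 125)/(48*v), still 0/0.
After 4 applications of L'Hôpital's rule the quotient is (625*e^(5*v))/(48); substituting v = 0 gives 625/48.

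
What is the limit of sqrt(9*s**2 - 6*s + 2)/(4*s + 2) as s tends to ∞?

For large |s|, √(9*s^2 - 6*s + 2) ≈ √9·|s| and the denominator ≈ 4s.
Since s → +∞, |s| = s, giving √9/(4) = 3/4.

3/4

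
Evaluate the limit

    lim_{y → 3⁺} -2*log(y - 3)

∞

As y → 3⁺, y - 3 → 0⁺ and ln(y - 3) → −∞.
Multiplying by -2 gives ∞.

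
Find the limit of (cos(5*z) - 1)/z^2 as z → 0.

-25/2

Direct substitution gives 0/0.
Apply L'Hôpital: lim (-5*sin(5*z))/(2*z), still 0/0.
After 2 applications of L'Hôpital's rule the quotient is (-25*cos(5*z))/(2); substituting z = 0 gives -25/2.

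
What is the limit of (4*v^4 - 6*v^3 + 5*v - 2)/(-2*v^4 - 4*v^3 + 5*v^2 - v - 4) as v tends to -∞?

Numerator and denominator both have degree 4.
Dividing every term by v^4, all lower-order terms vanish and the limit is the ratio of leading coefficients, 4/(-2) = -2.

-2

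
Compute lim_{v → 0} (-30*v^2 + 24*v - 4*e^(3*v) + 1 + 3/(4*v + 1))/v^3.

Substitution gives 0/0; apply L'Hôpital's rule 3 times.
After differentiating numerator and denominator 3 times the quotient is (-108*e^(3*v) - 1152/(4*v + 1)^4)/(6); at v = 0 this is -210.

-210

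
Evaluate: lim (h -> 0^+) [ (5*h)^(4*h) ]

Base → 0⁺ and exponent → 0⁺: a 0^0 form.
Take logs: 4h·ln(5h). This is 0·(−∞); rewriting as ln(5h)/(1/(4h)) and applying L'Hôpital gives 0.
Hence the limit is e^0 = 1.

1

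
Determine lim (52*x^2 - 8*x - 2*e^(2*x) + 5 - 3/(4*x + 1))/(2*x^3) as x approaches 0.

284/3

Substitution gives 0/0 (the numerator vanishes to order 3).
Expand each term to order x^3: the coefficient of x^3 in -3·1/(1 + 4x) is 192 and in -2·e^(2x) is -8/3.
Lower-order terms cancel with the polynomial part, so the numerator is (568/3)·x^3 + o(x^3), and the limit is (568/3)/(2) = 284/3.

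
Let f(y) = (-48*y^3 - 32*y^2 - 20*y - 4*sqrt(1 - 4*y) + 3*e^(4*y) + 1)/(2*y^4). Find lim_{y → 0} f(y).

Substitution gives 0/0 (the numerator vanishes to order 4).
Expand each term to order y^4: the coefficient of y^4 in 3·e^(4y) is 32 and in -4·√(1 - 4y) is 40.
Lower-order terms cancel with the polynomial part, so the numerator is (72)·y^4 + o(y^4), and the limit is (72)/(2) = 36.

36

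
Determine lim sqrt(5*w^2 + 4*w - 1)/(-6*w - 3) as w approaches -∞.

For large |w|, √(5*w^2 + 4*w - 1) ≈ √5·|w| and the denominator ≈ -6w.
Since w → −∞, |w| = −w, giving −√5/(-6) = √(5)/6.

√(5)/6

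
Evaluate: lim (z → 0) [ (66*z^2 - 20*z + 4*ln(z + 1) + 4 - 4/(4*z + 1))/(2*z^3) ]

Substitution gives 0/0; apply L'Hôpital's rule 3 times.
After differentiating numerator and denominator 3 times the quotient is (1536/(4*z + 1)^4 + 8/(z + 1)^3)/(12); at z = 0 this is 386/3.

386/3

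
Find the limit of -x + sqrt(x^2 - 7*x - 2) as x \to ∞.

-7/2

This has the form ∞ − ∞. Multiply and divide by the conjugate √(x^2 - 7*x - 2) + x.
That gives (-7x - 2) / (√(x^2 - 7*x - 2) + x).
Divide numerator and denominator by x: the limit is -7/(2·1) = -7/2.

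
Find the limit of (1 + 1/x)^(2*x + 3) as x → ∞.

e^(2)

The base → 1 and the exponent → ∞: a 1^∞ form.
Take logarithms: (2x + 3)·ln(1 + 1/x). Since ln(1+u) ~ u for small u, this behaves like (2x)·(1/x) → 2.
So the limit is e^(2).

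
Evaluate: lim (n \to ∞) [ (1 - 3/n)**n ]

Let L be the limit and take ln: ln L = lim (n)·ln(1 - 3/n) = lim (n)·(-3/n + O(1/n²)) = -3.
Hence L = e^(-3).

e^(-3)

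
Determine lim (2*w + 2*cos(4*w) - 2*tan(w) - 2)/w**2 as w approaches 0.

-16

Substitution gives 0/0; apply L'Hôpital's rule 2 times.
After differentiating numerator and denominator 2 times the quotient is (-32*cos(4*w) - 4*tan(w)^3 - 4*tan(w))/(2); at w = 0 this is -16.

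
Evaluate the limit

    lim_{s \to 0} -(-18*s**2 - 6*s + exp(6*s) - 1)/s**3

-36

Direct substitution gives 0/0.
Apply L'Hôpital: lim (-36*s + 6*e^(6*s) - 6)/(-3*s^2), still 0/0.
Apply L'Hôpital: lim (36*e^(6*s) - 36)/(-6*s), still 0/0.
After 3 applications of L'Hôpital's rule the quotient is (216*e^(6*s))/(-6); substituting s = 0 gives -36.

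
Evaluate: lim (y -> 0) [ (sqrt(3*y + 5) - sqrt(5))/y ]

A 0/0 form; rationalise with √(5 + 3y) + √5. This collapses the numerator to 3y, leaving 3/(√(5 + 3y) + √5) → 3/(2√5) = 3*√(5)/10.

3*√(5)/10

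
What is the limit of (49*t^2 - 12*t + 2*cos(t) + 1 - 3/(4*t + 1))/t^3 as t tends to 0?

Substitution gives 0/0 (the numerator vanishes to order 3).
Expand each term to order t^3: the coefficient of t^3 in 2·cos(t) is 0 and in -3·1/(1 + 4t) is 192.
Lower-order terms cancel with the polynomial part, so the numerator is (192)·t^3 + o(t^3), and the limit is (192)/(1) = 192.

192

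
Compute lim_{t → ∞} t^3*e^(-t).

0

Write as t^3/e^{1t}, an ∞/∞ form.
Exponential growth dominates any polynomial, so repeated L'Hôpital (or the standard result) gives 0.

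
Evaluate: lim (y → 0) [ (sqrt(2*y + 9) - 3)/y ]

Substitution gives 0/0. Multiply numerator and denominator by the conjugate √(9 + 2y) + √9.
The numerator becomes (9 + 2y) − 9 = 2y, so the expression simplifies to 2/(√(9 + 2y) + √9).
Letting y → 0 gives 2/(2√9) = 1/3.

1/3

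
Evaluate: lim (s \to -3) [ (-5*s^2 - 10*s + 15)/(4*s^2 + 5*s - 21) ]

Direct substitution gives 0/0, so factor. Both numerator and denominator have (s + 3) as a factor.
After cancelling, the expression reduces to (5 - 5*s)/(4*s - 7).
Substituting s = -3 gives -20/19.

-20/19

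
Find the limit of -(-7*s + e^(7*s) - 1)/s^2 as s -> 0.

-49/2

Direct substitution gives 0/0.
Apply L'Hôpital: lim (7*e^(7*s) - 7)/(-2*s), still 0/0.
After 2 applications of L'Hôpital's rule the quotient is (49*e^(7*s))/(-2); substituting s = 0 gives -49/2.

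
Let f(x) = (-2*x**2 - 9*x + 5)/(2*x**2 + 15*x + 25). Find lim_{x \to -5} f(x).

-11/5

Since x = -5 makes numerator and denominator zero, (x + 5) divides both.
Cancelling it gives (1 - 2*x)/(2*x + 5); now plug in x = -5 to get -11/5.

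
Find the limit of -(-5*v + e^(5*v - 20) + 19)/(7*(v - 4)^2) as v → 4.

Direct substitution gives 0/0.
Apply L'Hôpital: lim (5*e^(5*v - 20) - 5)/(56 - 14*v), still 0/0.
After 2 applications of L'Hôpital's rule the quotient is (25*e^(5*v - 20))/(-14); substituting v = 4 gives -25/14.

-25/14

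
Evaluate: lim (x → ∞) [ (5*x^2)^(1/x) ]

Base → ∞ and exponent → 0: an ∞^0 form.
Take logs: (1/x)·ln(5·x^2) = (ln 5 + 2·ln x)/x → 0.
So the limit is e^0 = 1.

1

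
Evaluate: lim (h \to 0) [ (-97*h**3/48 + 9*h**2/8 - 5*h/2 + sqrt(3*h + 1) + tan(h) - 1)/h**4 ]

Substitution gives 0/0; apply L'Hôpital's rule 4 times.
After differentiating numerator and denominator 4 times the quotient is (24*tan(h)^3/cos(h)^2 + 16*tan(h)/cos(h)^2 - 1215/(16*(3*h + 1)^(7/2)))/(24); at h = 0 this is -405/128.

-405/128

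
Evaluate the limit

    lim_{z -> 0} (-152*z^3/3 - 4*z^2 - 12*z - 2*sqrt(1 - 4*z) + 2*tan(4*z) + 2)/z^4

20

Substitution gives 0/0 (the numerator vanishes to order 4).
Expand each term to order z^4: the coefficient of z^4 in 2·tan(4z) is 0 and in -2·√(1 - 4z) is 20.
Lower-order terms cancel with the polynomial part, so the numerator is (20)·z^4 + o(z^4), and the limit is (20)/(1) = 20.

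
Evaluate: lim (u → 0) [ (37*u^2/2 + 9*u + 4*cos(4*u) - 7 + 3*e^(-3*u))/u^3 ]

Substitution gives 0/0; apply L'Hôpital's rule 3 times.
After differentiating numerator and denominator 3 times the quotient is (256*sin(4*u) - 81*e^(-3*u))/(6); at u = 0 this is -27/2.

-27/2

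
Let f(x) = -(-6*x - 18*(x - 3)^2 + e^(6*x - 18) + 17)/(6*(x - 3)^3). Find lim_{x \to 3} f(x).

Direct substitution gives 0/0.
Apply L'Hôpital: lim (-36*x + 6*e^(6*x - 18) + 102)/(-18*(x - 3)^2), still 0/0.
Apply L'Hôpital: lim (36*e^(6*x - 18) - 36)/(108 - 36*x), still 0/0.
After 3 applications of L'Hôpital's rule the quotient is (216*e^(6*x - 18))/(-36); substituting x = 3 gives -6.

-6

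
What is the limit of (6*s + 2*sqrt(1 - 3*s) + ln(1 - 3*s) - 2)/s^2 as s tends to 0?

-27/4

Substitution gives 0/0 (the numerator vanishes to order 2).
Expand each term to order s^2: the coefficient of s^2 in ln(1 - 3s) is -9/2 and in 2·√(1 - 3s) is -9/4.
Lower-order terms cancel with the polynomial part, so the numerator is (-27/4)·s^2 + o(s^2), and the limit is (-27/4)/(1) = -27/4.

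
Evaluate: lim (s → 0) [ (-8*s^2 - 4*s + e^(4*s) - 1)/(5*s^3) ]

32/15

Direct substitution gives 0/0.
Apply L'Hôpital: lim (-16*s + 4*e^(4*s) - 4)/(15*s^2), still 0/0.
Apply L'Hôpital: lim (16*e^(4*s) - 16)/(30*s), still 0/0.
After 3 applications of L'Hôpital's rule the quotient is (64*e^(4*s))/(30); substituting s = 0 gives 32/15.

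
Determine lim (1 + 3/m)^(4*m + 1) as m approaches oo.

The base → 1 and the exponent → ∞: a 1^∞ form.
Take logarithms: (4m + 1)·ln(1 + 3/m). Since ln(1+u) ~ u for small u, this behaves like (4m)·(3/m) → 12.
So the limit is e^(12).

e^(12)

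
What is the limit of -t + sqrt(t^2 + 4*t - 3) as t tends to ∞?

This has the form ∞ − ∞. Multiply and divide by the conjugate √(t^2 + 4*t - 3) + t.
That gives (4t - 3) / (√(t^2 + 4*t - 3) + t).
Divide numerator and denominator by t: the limit is 4/(2·1) = 2.

2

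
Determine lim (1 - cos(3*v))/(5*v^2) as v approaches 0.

Substitution gives 0/0.
Use (1 − cos u)/u² → 1/2 with u = 3v: the limit is 3²/(2·5) = 9/10.

9/10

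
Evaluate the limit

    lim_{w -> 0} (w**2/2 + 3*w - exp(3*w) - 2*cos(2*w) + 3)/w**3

-9/2

Substitution gives 0/0 (the numerator vanishes to order 3).
Expand each term to order w^3: the coefficient of w^3 in −e^(3w) is -9/2 and in -2·cos(2w) is 0.
Lower-order terms cancel with the polynomial part, so the numerator is (-9/2)·w^3 + o(w^3), and the limit is (-9/2)/(1) = -9/2.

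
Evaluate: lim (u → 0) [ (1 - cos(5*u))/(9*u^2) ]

25/18

Substitution gives 0/0.
Use (1 − cos θ)/θ² → 1/2 with θ = 5u: the limit is 5²/(2·9) = 25/18.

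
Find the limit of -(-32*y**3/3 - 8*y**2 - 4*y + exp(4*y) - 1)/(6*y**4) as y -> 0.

-16/9

Direct substitution gives 0/0.
Apply L'Hôpital: lim (-32*y^2 - 16*y + 4*e^(4*y) - 4)/(-24*y^3), still 0/0.
Apply L'Hôpital: lim (-64*y + 16*e^(4*y) - 16)/(-72*y^2), still 0/0.
Apply L'Hôpital: lim (64*e^(4*y) - 64)/(-144*y), still 0/0.
After 4 applications of L'Hôpital's rule the quotient is (256*e^(4*y))/(-144); substituting y = 0 gives -16/9.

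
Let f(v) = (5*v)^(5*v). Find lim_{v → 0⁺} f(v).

Base → 0⁺ and exponent → 0⁺: a 0^0 form.
Take logs: 5v·ln(5v). This is 0·(−∞); rewriting as ln(5v)/(1/(5v)) and applying L'Hôpital gives 0.
Hence the limit is e^0 = 1.

1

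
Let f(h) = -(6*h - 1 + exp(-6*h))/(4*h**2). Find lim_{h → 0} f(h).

-9/2

Direct substitution gives 0/0.
Apply L'Hôpital: lim (6 - 6*e^(-6*h))/(-8*h), still 0/0.
After 2 applications of L'Hôpital's rule the quotient is (36*e^(-6*h))/(-8); substituting h = 0 gives -9/2.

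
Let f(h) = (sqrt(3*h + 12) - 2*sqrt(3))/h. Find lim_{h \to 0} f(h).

Substitution gives 0/0. Multiply numerator and denominator by the conjugate √(12 + 3h) + √12.
The numerator becomes (12 + 3h) − 12 = 3h, so the expression simplifies to 3/(√(12 + 3h) + √12).
Letting h → 0 gives 3/(2√12) = √(3)/4.

√(3)/4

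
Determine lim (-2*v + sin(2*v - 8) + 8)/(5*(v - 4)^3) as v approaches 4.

-4/15

Direct substitution gives 0/0.
Apply L'Hôpital: lim (2*cos(2*v - 8) - 2)/(15*(v - 4)^2), still 0/0.
Apply L'Hôpital: lim (-4*sin(2*v - 8))/(30*v - 120), still 0/0.
After 3 applications of L'Hôpital's rule the quotient is (-8*cos(2*v - 8))/(30); substituting v = 4 gives -4/15.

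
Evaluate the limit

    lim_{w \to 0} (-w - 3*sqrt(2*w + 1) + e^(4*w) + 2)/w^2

Substitution gives 0/0 (the numerator vanishes to order 2).
Expand each term to order w^2: the coefficient of w^2 in e^(4w) is 8 and in -3·√(1 + 2w) is 3/2.
Lower-order terms cancel with the polynomial part, so the numerator is (19/2)·w^2 + o(w^2), and the limit is (19/2)/(1) = 19/2.

19/2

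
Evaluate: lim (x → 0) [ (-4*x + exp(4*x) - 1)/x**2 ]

Direct substitution gives 0/0.
Apply L'Hôpital: lim (4*e^(4*x) - 4)/(2*x), still 0/0.
After 2 applications of L'Hôpital's rule the quotient is (16*e^(4*x))/(2); substituting x = 0 gives 8.

8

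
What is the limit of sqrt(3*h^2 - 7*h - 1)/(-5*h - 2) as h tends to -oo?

For large |h|, √(3*h^2 - 7*h - 1) ≈ √3·|h| and the denominator ≈ -5h.
Since h → −∞, |h| = −h, giving −√3/(-5) = √(3)/5.

√(3)/5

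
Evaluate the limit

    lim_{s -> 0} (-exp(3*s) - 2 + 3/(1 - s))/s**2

Substitution gives 0/0; apply L'Hôpital's rule 2 times.
After differentiating numerator and denominator 2 times the quotient is (-9*e^(3*s) - 6/(s - 1)^3)/(2); at s = 0 this is -3/2.

-3/2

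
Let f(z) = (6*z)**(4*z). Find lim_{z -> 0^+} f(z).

1

Base → 0⁺ and exponent → 0⁺: a 0^0 form.
Take logs: 4z·ln(6z). This is 0·(−∞); rewriting as ln(6z)/(1/(4z)) and applying L'Hôpital gives 0.
Hence the limit is e^0 = 1.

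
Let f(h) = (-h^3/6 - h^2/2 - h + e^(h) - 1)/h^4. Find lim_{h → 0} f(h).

1/24

Direct substitution gives 0/0.
Apply L'Hôpital: lim (-h^2/2 - h + e^(h) - 1)/(4*h^3), still 0/0.
Apply L'Hôpital: lim (-h + e^(h) - 1)/(12*h^2), still 0/0.
Apply L'Hôpital: lim (e^(h) - 1)/(24*h), still 0/0.
After 4 applications of L'Hôpital's rule the quotient is (e^(h))/(24); substituting h = 0 gives 1/24.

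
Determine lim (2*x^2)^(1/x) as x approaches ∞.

Base → ∞ and exponent → 0: an ∞^0 form.
Take logs: (1/x)·ln(2·x^2) = (ln 2 + 2·ln x)/x → 0.
So the limit is e^0 = 1.

1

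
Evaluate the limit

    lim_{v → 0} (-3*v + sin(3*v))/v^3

-9/2

Direct substitution gives 0/0.
Apply L'Hôpital: lim (3*cos(3*v) - 3)/(3*v^2), still 0/0.
Apply L'Hôpital: lim (-9*sin(3*v))/(6*v), still 0/0.
After 3 applications of L'Hôpital's rule the quotient is (-27*cos(3*v))/(6); substituting v = 0 gives -9/2.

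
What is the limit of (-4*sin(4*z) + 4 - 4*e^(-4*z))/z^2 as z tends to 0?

Substitution gives 0/0 (the numerator vanishes to order 2).
Expand each term to order z^2: the coefficient of z^2 in -4·sin(4z) is 0 and in -4·e^(-4z) is -32.
Lower-order terms cancel with the polynomial part, so the numerator is (-32)·z^2 + o(z^2), and the limit is (-32)/(1) = -32.

-32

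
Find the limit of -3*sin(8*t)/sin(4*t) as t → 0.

-6

Substitution gives 0/0.
Divide numerator and denominator by t: sin(8t)/t → 8 and sin(4t)/t → 4, so the limit is -3·8/4 = -6.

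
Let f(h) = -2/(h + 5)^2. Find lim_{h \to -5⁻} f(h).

-∞

As h → -5⁻, (h + 5) → 0⁻, so (h + 5)^2 → 0⁺ and -2/(h + 5)^2 → -∞.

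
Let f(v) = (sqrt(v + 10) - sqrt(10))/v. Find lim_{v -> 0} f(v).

√(10)/20

Substitution gives 0/0. Multiply numerator and denominator by the conjugate √(10 + v) + √10.
The numerator becomes (10 + v) − 10 = v, so the expression simplifies to 1/(√(10 + v) + √10).
Letting v → 0 gives 1/(2√10) = √(10)/20.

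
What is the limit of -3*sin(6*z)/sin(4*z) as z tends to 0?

Substitution gives 0/0.
Divide numerator and denominator by z: sin(6z)/z → 6 and sin(4z)/z → 4, so the limit is -3·6/4 = -9/2.

-9/2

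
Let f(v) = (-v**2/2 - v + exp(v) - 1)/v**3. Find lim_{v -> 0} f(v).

1/6

Direct substitution gives 0/0.
Apply L'Hôpital: lim (-v + e^(v) - 1)/(3*v^2), still 0/0.
Apply L'Hôpital: lim (e^(v) - 1)/(6*v), still 0/0.
After 3 applications of L'Hôpital's rule the quotient is (e^(v))/(6); substituting v = 0 gives 1/6.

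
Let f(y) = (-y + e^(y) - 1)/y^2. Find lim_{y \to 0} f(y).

1/2

Direct substitution gives 0/0.
Apply L'Hôpital: lim (e^(y) - 1)/(2*y), still 0/0.
After 2 applications of L'Hôpital's rule the quotient is (e^(y))/(2); substituting y = 0 gives 1/2.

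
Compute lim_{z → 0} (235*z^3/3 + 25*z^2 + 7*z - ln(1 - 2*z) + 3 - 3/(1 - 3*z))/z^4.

-239

Substitution gives 0/0; apply L'Hôpital's rule 4 times.
After differentiating numerator and denominator 4 times the quotient is (5832/(3*z - 1)^5 + 96/(2*z - 1)^4)/(24); at z = 0 this is -239.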